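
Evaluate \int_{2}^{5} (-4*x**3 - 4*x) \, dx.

-651

By the power rule, an antiderivative is F(x) = -x**4 - 2*x**2.
Then F(5) - F(2) = (-675) - (-24) = -651.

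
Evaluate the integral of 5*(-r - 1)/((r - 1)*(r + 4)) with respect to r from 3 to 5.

Factor the denominator: r**2 + 3*r - 4 = (r + 4)(r - 1).
Partial fractions: 5*(-r - 1)/((r - 1)*(r + 4)) = -3/(r + 4) - 2/(r - 1).
An antiderivative is F(r) = -2*log(r - 1) - 3*log(r + 4).
Then F(5) - F(3) = (-6*log(3) - 4*log(2)) - (-3*log(7) - 2*log(2)) = -6*log(3) - 2*log(2) + 3*log(7).

-6*log(3) - 2*log(2) + 3*log(7)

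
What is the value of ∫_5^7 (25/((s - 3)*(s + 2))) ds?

Factor the denominator: s**2 - s - 6 = (s + 2)(s - 3).
Partial fractions: 25/((s - 3)*(s + 2)) = -5/(s + 2) + 5/(s - 3).
An antiderivative is F(s) = 5*log(s - 3) - 5*log(s + 2).
Then F(7) - F(5) = (-10*log(3) + 10*log(2)) - (-5*log(7) + 5*log(2)) = -10*log(3) + 5*log(2) + 5*log(7).

-10*log(3) + 5*log(2) + 5*log(7)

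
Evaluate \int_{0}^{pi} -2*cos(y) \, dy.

0

An antiderivative is F(y) = -2*sin(y).
Then F(pi) - F(0) = (0) - (0) = 0.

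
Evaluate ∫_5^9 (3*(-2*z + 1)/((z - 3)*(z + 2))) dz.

Factor the denominator: z**2 - z - 6 = (z + 2)(z - 3).
Partial fractions: 3*(-2*z + 1)/((z - 3)*(z + 2)) = -3/(z + 2) - 3/(z - 3).
An antiderivative is F(z) = -3*log(z - 3) - 3*log(z + 2).
Then F(9) - F(5) = (-3*log(11) - 3*log(3) - 3*log(2)) - (-3*log(7) - 3*log(2)) = -3*log(11) - 3*log(3) + 3*log(7).

-3*log(11) - 3*log(3) + 3*log(7)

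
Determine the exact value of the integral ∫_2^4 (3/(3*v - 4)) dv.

An antiderivative is F(v) = log(3*v - 4).
Then F(4) - F(2) = (log(8)) - (log(2)) = log(4).

log(4)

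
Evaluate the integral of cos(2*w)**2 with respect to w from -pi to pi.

pi

Use the identity cos^2(2*w) = (1 + cos(4*w))/2.
An antiderivative is F(w) = w/2 + sin(4*w)/8.
Then F(pi) - F(-pi) = (pi/2) - (-pi/2) = pi.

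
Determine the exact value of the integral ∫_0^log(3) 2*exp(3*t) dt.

52/3

Let u = exp(t), so du = exp(t) dt. When t = 0, u = 1; when t = log(3), u = 3.
The integral becomes 2·∫ u**2 du from 1 to 3, with antiderivative 2*u**3/3.
Back in t: F(t) = 2*exp(3*t)/3.
Then F(log(3)) - F(0) = (18) - (2/3) = 52/3.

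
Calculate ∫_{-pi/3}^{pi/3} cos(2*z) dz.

An antiderivative is F(z) = sin(2*z)/2.
Then F(pi/3) - F(-pi/3) = (sqrt(3)/4) - (-sqrt(3)/4) = sqrt(3)/2.

sqrt(3)/2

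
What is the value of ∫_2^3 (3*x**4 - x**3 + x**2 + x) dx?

By the power rule, an antiderivative is F(x) = 3*x**5/5 - x**4/4 + x**3/3 + x**2/2.
Then F(3) - F(2) = (2781/20) - (298/15) = 7151/60.

7151/60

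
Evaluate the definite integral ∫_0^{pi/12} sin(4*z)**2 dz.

Use the identity sin^2(4*z) = (1 - cos(8*z))/2.
An antiderivative is F(z) = z/2 - sin(8*z)/16.
Then F(pi/12) - F(0) = (-sqrt(3)/32 + pi/24) - (0) = -sqrt(3)/32 + pi/24.

-sqrt(3)/32 + pi/24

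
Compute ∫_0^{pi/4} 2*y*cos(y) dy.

Integrate by parts once (u = y, dv = 2*cos(y) dy).
An antiderivative is F(y) = 2*y*sin(y) + 2*cos(y).
Then F(pi/4) - F(0) = (sqrt(2)*(pi + 4)/4) - (2) = -2 + sqrt(2)*pi/4 + sqrt(2).

-2 + sqrt(2)*pi/4 + sqrt(2)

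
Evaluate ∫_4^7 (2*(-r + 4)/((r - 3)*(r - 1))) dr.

-log(2)

Factor the denominator: r**2 - 4*r + 3 = (r - 1)(r - 3).
Partial fractions: 2*(-r + 4)/((r - 3)*(r - 1)) = -3/(r - 1) + 1/(r - 3).
An antiderivative is F(r) = log(r - 3) - 3*log(r - 1).
Then F(7) - F(4) = (-log(54)) - (-log(27)) = -log(2).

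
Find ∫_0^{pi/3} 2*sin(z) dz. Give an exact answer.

1

An antiderivative is F(z) = -2*cos(z).
Then F(pi/3) - F(0) = (-1) - (-2) = 1.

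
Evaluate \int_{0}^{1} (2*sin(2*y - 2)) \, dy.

Let u = 2*y - 2, so du = 2 dy. When y = 0, u = -2; when y = 1, u = 0.
The integral becomes ∫ sin(u) du from -2 to 0, with antiderivative -cos(u).
Back in y: F(y) = -cos(2*y - 2).
Then F(1) - F(0) = (-1) - (-cos(2)) = -1 + cos(2).

-1 + cos(2)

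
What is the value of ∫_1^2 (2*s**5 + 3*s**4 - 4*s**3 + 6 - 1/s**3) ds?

By the power rule, an antiderivative is F(s) = s**6/3 + 3*s**5/5 - s**4 + 6*s + 1/(2*s**2).
Then F(2) - F(1) = (4399/120) - (193/30) = 1209/40.

1209/40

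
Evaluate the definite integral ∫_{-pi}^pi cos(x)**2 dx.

Use the identity cos^2(x) = (1 + cos(2*x))/2.
An antiderivative is F(x) = x/2 + sin(2*x)/4.
Then F(pi) - F(-pi) = (pi/2) - (-pi/2) = pi.

pi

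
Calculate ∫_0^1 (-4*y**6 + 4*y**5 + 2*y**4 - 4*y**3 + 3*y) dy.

209/210

By the power rule, an antiderivative is F(y) = -4*y**7/7 + 2*y**6/3 + 2*y**5/5 - y**4 + 3*y**2/2.
Then F(1) - F(0) = (209/210) - (0) = 209/210.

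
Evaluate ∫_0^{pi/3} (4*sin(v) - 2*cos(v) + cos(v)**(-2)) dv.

An antiderivative is F(v) = -2*sin(v) - 4*cos(v) + tan(v).
Then F(pi/3) - F(0) = (-2) - (-4) = 2.

2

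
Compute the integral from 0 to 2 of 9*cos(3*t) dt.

3*sin(6)

Let u = 3*t, so du = 3 dt. When t = 0, u = 0; when t = 2, u = 6.
The integral becomes 3·∫ cos(u) du from 0 to 6, with antiderivative 3*sin(u).
Back in t: F(t) = 3*sin(3*t).
Then F(2) - F(0) = (3*sin(6)) - (0) = 3*sin(6).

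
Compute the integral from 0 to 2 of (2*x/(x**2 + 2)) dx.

log(3)

Let u = x**2 + 2, so du = 2*x dx. When x = 0, u = 2; when x = 2, u = 6.
The integral becomes ∫ 1/u du from 2 to 6, with antiderivative log(u).
Back in x: F(x) = log(x**2 + 2).
Then F(2) - F(0) = (log(6)) - (log(2)) = log(3).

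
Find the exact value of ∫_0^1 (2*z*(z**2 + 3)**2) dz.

37/3

Let u = z**2 + 3, so du = 2*z dz. When z = 0, u = 3; when z = 1, u = 4.
The integral becomes ∫ u**2 du from 3 to 4, with antiderivative u**3/3.
Back in z: F(z) = (z**2 + 3)**3/3.
Then F(1) - F(0) = (64/3) - (9) = 37/3.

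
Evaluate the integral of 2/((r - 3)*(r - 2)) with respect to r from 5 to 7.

Factor the denominator: r**2 - 5*r + 6 = (r - 2)(r - 3).
Partial fractions: 2/((r - 3)*(r - 2)) = -2/(r - 2) + 2/(r - 3).
An antiderivative is F(r) = 2*log(r - 3) - 2*log(r - 2).
Then F(7) - F(5) = (log(16/25)) - (log(4/9)) = log(36/25).

log(36/25)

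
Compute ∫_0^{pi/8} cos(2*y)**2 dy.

Use the identity cos^2(2*y) = (1 + cos(4*y))/2.
An antiderivative is F(y) = y/2 + sin(4*y)/8.
Then F(pi/8) - F(0) = (1/8 + pi/16) - (0) = 1/8 + pi/16.

1/8 + pi/16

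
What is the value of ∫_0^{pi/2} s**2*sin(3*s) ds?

-pi/9 - 2/27

Integrate by parts twice (u = s^2, dv = sin(3*s) ds).
An antiderivative is F(s) = -s**2*cos(3*s)/3 + 2*s*sin(3*s)/9 + 2*cos(3*s)/27.
Then F(pi/2) - F(0) = (-pi/9) - (2/27) = -pi/9 - 2/27.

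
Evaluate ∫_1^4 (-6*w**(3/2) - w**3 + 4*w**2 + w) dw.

-933/20

By the power rule, an antiderivative is F(w) = -12*w**(5/2)/5 - w**4/4 + 4*w**3/3 + w**2/2.
Then F(4) - F(1) = (-712/15) - (-49/60) = -933/20.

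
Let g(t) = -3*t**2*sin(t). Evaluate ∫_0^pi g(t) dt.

Integrate by parts twice (u = t^2, dv = -3*sin(t) dt).
An antiderivative is F(t) = 3*t**2*cos(t) - 6*t*sin(t) - 6*cos(t).
Then F(pi) - F(0) = (6 - 3*pi**2) - (-6) = 12 - 3*pi**2.

12 - 3*pi**2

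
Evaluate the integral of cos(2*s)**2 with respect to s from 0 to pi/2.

Use the identity cos^2(2*s) = (1 + cos(4*s))/2.
An antiderivative is F(s) = s/2 + sin(4*s)/8.
Then F(pi/2) - F(0) = (pi/4) - (0) = pi/4.

pi/4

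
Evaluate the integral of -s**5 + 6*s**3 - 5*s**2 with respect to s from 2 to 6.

By the power rule, an antiderivative is F(s) = -s**6/6 + 3*s**4/2 - 5*s**3/3.
Then F(6) - F(2) = (-6192) - (0) = -6192.

-6192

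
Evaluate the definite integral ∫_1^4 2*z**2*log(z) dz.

-14 + 256*log(2)/3

Integrate by parts once (u = ln z, dv = 2*z**2 dz).
An antiderivative is F(z) = 2*z**3*(3*log(z) - 1)/9.
Then F(4) - F(1) = (-128/9 + 256*log(2)/3) - (-2/9) = -14 + 256*log(2)/3.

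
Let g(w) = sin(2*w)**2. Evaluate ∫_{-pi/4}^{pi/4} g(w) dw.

pi/4

Use the identity sin^2(2*w) = (1 - cos(4*w))/2.
An antiderivative is F(w) = w/2 - sin(4*w)/8.
Then F(pi/4) - F(-pi/4) = (pi/8) - (-pi/8) = pi/4.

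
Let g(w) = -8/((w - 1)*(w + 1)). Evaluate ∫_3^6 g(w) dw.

Factor the denominator: w**2 - 1 = (w + 1)(w - 1).
Partial fractions: -8/((w - 1)*(w + 1)) = 4/(w + 1) - 4/(w - 1).
An antiderivative is F(w) = -4*log(w - 1) + 4*log(w + 1).
Then F(6) - F(3) = (-4*log(5) + 4*log(7)) - (log(16)) = -4*log(5) - 4*log(2) + 4*log(7).

-4*log(5) - 4*log(2) + 4*log(7)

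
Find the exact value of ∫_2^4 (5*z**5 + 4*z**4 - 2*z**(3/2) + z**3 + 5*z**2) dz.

16*sqrt(2)/5 + 12844/3

By the power rule, an antiderivative is F(z) = 5*z**6/6 - 4*z**(5/2)/5 + 4*z**5/5 + z**4/4 + 5*z**3/3.
Then F(4) - F(2) = (21888/5) - (1444/15 - 16*sqrt(2)/5) = 16*sqrt(2)/5 + 12844/3.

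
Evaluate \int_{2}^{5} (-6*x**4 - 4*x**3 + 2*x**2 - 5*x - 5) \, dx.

-43101/10

By the power rule, an antiderivative is F(x) = -6*x**5/5 - x**4 + 2*x**3/3 - 5*x**2/2 - 5*x.
Then F(5) - F(2) = (-26275/6) - (-1036/15) = -43101/10.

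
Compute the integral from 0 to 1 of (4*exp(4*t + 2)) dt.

Let u = 4*t + 2, so du = 4 dt. When t = 0, u = 2; when t = 1, u = 6.
The integral becomes ∫ exp(u) du from 2 to 6, with antiderivative exp(u).
Back in t: F(t) = exp(4*t + 2).
Then F(1) - F(0) = (exp(6)) - (exp(2)) = -exp(2) + exp(6).

-exp(2) + exp(6)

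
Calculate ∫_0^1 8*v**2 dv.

Let u = 2*v, so du = 2 dv. When v = 0, u = 0; when v = 1, u = 2.
The integral becomes ∫ u**2 du from 0 to 2, with antiderivative u**3/3.
Back in v: F(v) = 8*v**3/3.
Then F(1) - F(0) = (8/3) - (0) = 8/3.

8/3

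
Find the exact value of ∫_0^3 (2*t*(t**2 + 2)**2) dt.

Let u = t**2 + 2, so du = 2*t dt. When t = 0, u = 2; when t = 3, u = 11.
The integral becomes ∫ u**2 du from 2 to 11, with antiderivative u**3/3.
Back in t: F(t) = (t**2 + 2)**3/3.
Then F(3) - F(0) = (1331/3) - (8/3) = 441.

441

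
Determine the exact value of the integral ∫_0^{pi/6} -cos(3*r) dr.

-1/3

An antiderivative is F(r) = -sin(3*r)/3.
Then F(pi/6) - F(0) = (-1/3) - (0) = -1/3.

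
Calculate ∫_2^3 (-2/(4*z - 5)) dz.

-log(7)/2 + log(3)/2

An antiderivative is F(z) = -log(4*z - 5)/2.
Then F(3) - F(2) = (-log(7)/2) - (-log(3)/2) = -log(7)/2 + log(3)/2.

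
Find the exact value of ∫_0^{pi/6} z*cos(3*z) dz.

-1/9 + pi/18

Integrate by parts once (u = z, dv = cos(3*z) dz).
An antiderivative is F(z) = z*sin(3*z)/3 + cos(3*z)/9.
Then F(pi/6) - F(0) = (pi/18) - (1/9) = -1/9 + pi/18.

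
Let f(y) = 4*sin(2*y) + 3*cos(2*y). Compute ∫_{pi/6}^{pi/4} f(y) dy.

An antiderivative is F(y) = 3*sin(2*y)/2 - 2*cos(2*y).
Then F(pi/4) - F(pi/6) = (3/2) - (-1 + 3*sqrt(3)/4) = 5/2 - 3*sqrt(3)/4.

5/2 - 3*sqrt(3)/4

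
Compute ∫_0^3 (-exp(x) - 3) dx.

-exp(3) - 8

An antiderivative is F(x) = -3*x - exp(x).
Then F(3) - F(0) = (-exp(3) - 9) - (-1) = -exp(3) - 8.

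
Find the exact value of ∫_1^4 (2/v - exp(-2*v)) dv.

An antiderivative is F(v) = 2*log(v) + exp(-2*v)/2.
Then F(4) - F(1) = (exp(-8)/2 + 4*log(2)) - (exp(-2)/2) = (-exp(6) + 1 + 8*exp(8)*log(2))*exp(-8)/2.

(-exp(6) + 1 + 8*exp(8)*log(2))*exp(-8)/2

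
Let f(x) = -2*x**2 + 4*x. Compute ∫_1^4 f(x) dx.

By the power rule, an antiderivative is F(x) = -2*x**3/3 + 2*x**2.
Then F(4) - F(1) = (-32/3) - (4/3) = -12.

-12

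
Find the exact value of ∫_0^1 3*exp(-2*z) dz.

3/2 - 3*exp(-2)/2

An antiderivative is F(z) = -3*exp(-2*z)/2.
Then F(1) - F(0) = (-3*exp(-2)/2) - (-3/2) = 3/2 - 3*exp(-2)/2.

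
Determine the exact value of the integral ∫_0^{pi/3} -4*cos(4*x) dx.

sqrt(3)/2

An antiderivative is F(x) = -sin(4*x).
Then F(pi/3) - F(0) = (sqrt(3)/2) - (0) = sqrt(3)/2.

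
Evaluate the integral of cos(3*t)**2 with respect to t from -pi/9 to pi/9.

Use the identity cos^2(3*t) = (1 + cos(6*t))/2.
An antiderivative is F(t) = t/2 + sin(6*t)/12.
Then F(pi/9) - F(-pi/9) = (sqrt(3)/24 + pi/18) - (-pi/18 - sqrt(3)/24) = sqrt(3)/12 + pi/9.

sqrt(3)/12 + pi/9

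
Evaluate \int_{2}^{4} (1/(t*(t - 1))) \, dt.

log(3/2)

Factor the denominator: t**2 - t = t(t - 1).
Partial fractions: 1/(t*(t - 1)) = -1/t + 1/(t - 1).
An antiderivative is F(t) = -log(t) + log(t - 1).
Then F(4) - F(2) = (log(3/4)) - (-log(2)) = log(3/2).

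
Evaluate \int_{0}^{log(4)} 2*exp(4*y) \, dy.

Let u = exp(y), so du = exp(y) dy. When y = 0, u = 1; when y = log(4), u = 4.
The integral becomes 2·∫ u**3 du from 1 to 4, with antiderivative u**4/2.
Back in y: F(y) = exp(4*y)/2.
Then F(log(4)) - F(0) = (128) - (1/2) = 255/2.

255/2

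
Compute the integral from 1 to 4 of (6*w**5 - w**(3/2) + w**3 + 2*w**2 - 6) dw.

By the power rule, an antiderivative is F(w) = w**6 - 2*w**(5/2)/5 + w**4/4 + 2*w**3/3 - 6*w.
Then F(4) - F(1) = (62488/15) - (-269/60) = 83407/20.

83407/20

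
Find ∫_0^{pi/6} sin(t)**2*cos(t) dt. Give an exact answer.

Let u = sin(t), so du = cos(t) dt. When t = 0, u = 0; when t = pi/6, u = 1/2.
The integral becomes ∫ u**2 du from 0 to 1/2, with antiderivative u**3/3.
Back in t: F(t) = sin(t)**3/3.
Then F(pi/6) - F(0) = (1/24) - (0) = 1/24.

1/24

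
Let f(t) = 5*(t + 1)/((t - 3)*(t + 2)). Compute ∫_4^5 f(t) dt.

log(56/3)

Factor the denominator: t**2 - t - 6 = (t + 2)(t - 3).
Partial fractions: 5*(t + 1)/((t - 3)*(t + 2)) = 1/(t + 2) + 4/(t - 3).
An antiderivative is F(t) = 4*log(t - 3) + log(t + 2).
Then F(5) - F(4) = (log(7) + 4*log(2)) - (log(6)) = log(56/3).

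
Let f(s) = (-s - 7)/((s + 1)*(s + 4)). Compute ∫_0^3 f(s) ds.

log(7/64)

Factor the denominator: s**2 + 5*s + 4 = (s + 4)(s + 1).
Partial fractions: (-s - 7)/((s + 1)*(s + 4)) = 1/(s + 4) - 2/(s + 1).
An antiderivative is F(s) = -2*log(s + 1) + log(s + 4).
Then F(3) - F(0) = (log(7/16)) - (log(4)) = log(7/64).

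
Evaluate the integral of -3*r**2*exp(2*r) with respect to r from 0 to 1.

3/4 - 3*exp(2)/4

Integrate by parts twice (u = r^2, dv = -3*exp(2*r) dr).
An antiderivative is F(r) = (-6*r**2 + 6*r - 3)*exp(2*r)/4.
Then F(1) - F(0) = (-3*exp(2)/4) - (-3/4) = 3/4 - 3*exp(2)/4.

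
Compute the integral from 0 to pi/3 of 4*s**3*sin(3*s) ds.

4*pi*(-6 + pi**2)/81

Integrate by parts 3 times (u = s^3, dv = 4*sin(3*s) ds).
An antiderivative is F(s) = -4*s**3*cos(3*s)/3 + 4*s**2*sin(3*s)/3 + 8*s*cos(3*s)/9 - 8*sin(3*s)/27.
Then F(pi/3) - F(0) = (4*pi*(-6 + pi**2)/81) - (0) = 4*pi*(-6 + pi**2)/81.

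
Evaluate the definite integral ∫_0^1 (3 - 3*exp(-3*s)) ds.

An antiderivative is F(s) = 3*s + exp(-3*s).
Then F(1) - F(0) = (exp(-3) + 3) - (1) = exp(-3) + 2.

exp(-3) + 2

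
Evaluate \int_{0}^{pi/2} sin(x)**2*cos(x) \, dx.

1/3

Let u = sin(x), so du = cos(x) dx. When x = 0, u = 0; when x = pi/2, u = 1.
The integral becomes ∫ u**2 du from 0 to 1, with antiderivative u**3/3.
Back in x: F(x) = sin(x)**3/3.
Then F(pi/2) - F(0) = (1/3) - (0) = 1/3.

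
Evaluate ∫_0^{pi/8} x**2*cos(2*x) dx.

Integrate by parts twice (u = x^2, dv = cos(2*x) dx).
An antiderivative is F(x) = x**2*sin(2*x)/2 + x*cos(2*x)/2 - sin(2*x)/4.
Then F(pi/8) - F(0) = (sqrt(2)*(-32 + pi**2 + 8*pi)/256) - (0) = sqrt(2)*(-32 + pi**2 + 8*pi)/256.

sqrt(2)*(-32 + pi**2 + 8*pi)/256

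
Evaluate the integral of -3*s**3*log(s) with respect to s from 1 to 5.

117 - 1875*log(5)/4

Integrate by parts once (u = ln s, dv = -3*s**3 ds).
An antiderivative is F(s) = -3*s**4*(4*log(s) - 1)/16.
Then F(5) - F(1) = (1875/16 - 1875*log(5)/4) - (3/16) = 117 - 1875*log(5)/4.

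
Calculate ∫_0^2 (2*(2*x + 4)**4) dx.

31744/5

Let u = 2*x + 4, so du = 2 dx. When x = 0, u = 4; when x = 2, u = 8.
The integral becomes ∫ u**4 du from 4 to 8, with antiderivative u**5/5.
Back in x: F(x) = (2*x + 4)**5/5.
Then F(2) - F(0) = (32768/5) - (1024/5) = 31744/5.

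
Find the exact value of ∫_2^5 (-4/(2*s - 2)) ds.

-log(16)

An antiderivative is F(s) = -2*log(2*s - 2).
Then F(5) - F(2) = (-log(64)) - (-log(4)) = -log(16).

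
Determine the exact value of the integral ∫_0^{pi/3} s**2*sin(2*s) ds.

Integrate by parts twice (u = s^2, dv = sin(2*s) ds).
An antiderivative is F(s) = -s**2*cos(2*s)/2 + s*sin(2*s)/2 + cos(2*s)/4.
Then F(pi/3) - F(0) = (-1/8 + pi**2/36 + sqrt(3)*pi/12) - (1/4) = -3/8 + pi**2/36 + sqrt(3)*pi/12.

-3/8 + pi**2/36 + sqrt(3)*pi/12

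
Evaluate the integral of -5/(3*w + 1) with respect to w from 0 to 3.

An antiderivative is F(w) = -5*log(3*w + 1)/3.
Then F(3) - F(0) = (-5*log(10)/3) - (0) = -5*log(10)/3.

-5*log(10)/3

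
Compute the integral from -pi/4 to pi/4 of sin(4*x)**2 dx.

Use the identity sin^2(4*x) = (1 - cos(8*x))/2.
An antiderivative is F(x) = x/2 - sin(8*x)/16.
Then F(pi/4) - F(-pi/4) = (pi/8) - (-pi/8) = pi/4.

pi/4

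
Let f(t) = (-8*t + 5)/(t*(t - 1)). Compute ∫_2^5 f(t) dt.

-5*log(5) - log(2)

Factor the denominator: t**2 - t = t(t - 1).
Partial fractions: (-8*t + 5)/(t*(t - 1)) = -5/t - 3/(t - 1).
An antiderivative is F(t) = -5*log(t) - 3*log(t - 1).
Then F(5) - F(2) = (-5*log(5) - 6*log(2)) - (-log(32)) = -5*log(5) - log(2).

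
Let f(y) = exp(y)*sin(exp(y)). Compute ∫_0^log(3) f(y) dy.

cos(1) - cos(3)

Let u = exp(y), so du = exp(y) dy. When y = 0, u = 1; when y = log(3), u = 3.
The integral becomes ∫ sin(u) du from 1 to 3, with antiderivative -cos(u).
Back in y: F(y) = -cos(exp(y)).
Then F(log(3)) - F(0) = (-cos(3)) - (-cos(1)) = cos(1) - cos(3).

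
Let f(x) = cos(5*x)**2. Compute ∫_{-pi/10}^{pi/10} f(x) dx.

Use the identity cos^2(5*x) = (1 + cos(10*x))/2.
An antiderivative is F(x) = x/2 + sin(10*x)/20.
Then F(pi/10) - F(-pi/10) = (pi/20) - (-pi/20) = pi/10.

pi/10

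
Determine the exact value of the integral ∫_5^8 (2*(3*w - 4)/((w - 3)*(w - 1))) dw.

-7*log(2) + log(7) + 5*log(5)

Factor the denominator: w**2 - 4*w + 3 = (w - 1)(w - 3).
Partial fractions: 2*(3*w - 4)/((w - 3)*(w - 1)) = 1/(w - 1) + 5/(w - 3).
An antiderivative is F(w) = 5*log(w - 3) + log(w - 1).
Then F(8) - F(5) = (log(7) + 5*log(5)) - (7*log(2)) = -7*log(2) + log(7) + 5*log(5).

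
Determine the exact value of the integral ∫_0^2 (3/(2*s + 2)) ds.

3*log(3)/2

An antiderivative is F(s) = 3*log(2*s + 2)/2.
Then F(2) - F(0) = (3*log(6)/2) - (3*log(2)/2) = 3*log(3)/2.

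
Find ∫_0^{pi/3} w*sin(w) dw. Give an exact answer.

-pi/6 + sqrt(3)/2

Integrate by parts once (u = w, dv = sin(w) dw).
An antiderivative is F(w) = -w*cos(w) + sin(w).
Then F(pi/3) - F(0) = (-pi/6 + sqrt(3)/2) - (0) = -pi/6 + sqrt(3)/2.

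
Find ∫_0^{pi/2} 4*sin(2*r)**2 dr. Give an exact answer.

Use the identity sin^2(2*r) = (1 - cos(4*r))/2.
An antiderivative is F(r) = 2*r - sin(4*r)/2.
Then F(pi/2) - F(0) = (pi) - (0) = pi.

pi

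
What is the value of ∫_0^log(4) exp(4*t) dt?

255/4

Let u = exp(t), so du = exp(t) dt. When t = 0, u = 1; when t = log(4), u = 4.
The integral becomes ∫ u**3 du from 1 to 4, with antiderivative u**4/4.
Back in t: F(t) = exp(4*t)/4.
Then F(log(4)) - F(0) = (64) - (1/4) = 255/4.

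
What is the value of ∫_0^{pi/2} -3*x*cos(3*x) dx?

Integrate by parts once (u = x, dv = -3*cos(3*x) dx).
An antiderivative is F(x) = -x*sin(3*x) - cos(3*x)/3.
Then F(pi/2) - F(0) = (pi/2) - (-1/3) = 1/3 + pi/2.

1/3 + pi/2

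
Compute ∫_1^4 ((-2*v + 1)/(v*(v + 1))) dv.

-3*log(5) + 5*log(2)

Factor the denominator: v**2 + v = (v + 1)v.
Partial fractions: (-2*v + 1)/(v*(v + 1)) = -3/(v + 1) + 1/v.
An antiderivative is F(v) = log(v) - 3*log(v + 1).
Then F(4) - F(1) = (-3*log(5) + 2*log(2)) - (-log(8)) = -3*log(5) + 5*log(2).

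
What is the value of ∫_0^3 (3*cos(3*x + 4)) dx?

Let u = 3*x + 4, so du = 3 dx. When x = 0, u = 4; when x = 3, u = 13.
The integral becomes ∫ cos(u) du from 4 to 13, with antiderivative sin(u).
Back in x: F(x) = sin(3*x + 4).
Then F(3) - F(0) = (sin(13)) - (sin(4)) = sin(13) - sin(4).

sin(13) - sin(4)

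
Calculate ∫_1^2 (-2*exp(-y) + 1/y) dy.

-2*exp(-1) + 2*exp(-2) + log(2)

An antiderivative is F(y) = log(y) + 2*exp(-y).
Then F(2) - F(1) = (2*exp(-2) + log(2)) - (2*exp(-1)) = -2*exp(-1) + 2*exp(-2) + log(2).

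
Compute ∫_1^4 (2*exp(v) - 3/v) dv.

An antiderivative is F(v) = 2*exp(v) - 3*log(v).
Then F(4) - F(1) = (-log(64) + 2*exp(4)) - (2*exp(1)) = -2*exp(1) - 6*log(2) + 2*exp(4).

-2*exp(1) - 6*log(2) + 2*exp(4)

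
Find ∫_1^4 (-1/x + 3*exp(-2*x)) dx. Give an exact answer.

An antiderivative is F(x) = -log(x) - 3*exp(-2*x)/2.
Then F(4) - F(1) = (-2*log(2) - 3*exp(-8)/2) - (-3*exp(-2)/2) = -2*log(2) - 3*exp(-8)/2 + 3*exp(-2)/2.

-2*log(2) - 3*exp(-8)/2 + 3*exp(-2)/2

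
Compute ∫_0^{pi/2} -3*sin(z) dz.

-3

An antiderivative is F(z) = 3*cos(z).
Then F(pi/2) - F(0) = (0) - (3) = -3.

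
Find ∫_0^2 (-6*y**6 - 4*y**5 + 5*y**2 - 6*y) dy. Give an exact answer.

-3172/21

By the power rule, an antiderivative is F(y) = -6*y**7/7 - 2*y**6/3 + 5*y**3/3 - 3*y**2.
Then F(2) - F(0) = (-3172/21) - (0) = -3172/21.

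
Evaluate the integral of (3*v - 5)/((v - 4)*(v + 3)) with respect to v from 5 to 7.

Factor the denominator: v**2 - v - 12 = (v + 3)(v - 4).
Partial fractions: (3*v - 5)/((v - 4)*(v + 3)) = 2/(v + 3) + 1/(v - 4).
An antiderivative is F(v) = log(v - 4) + 2*log(v + 3).
Then F(7) - F(5) = (log(3) + 2*log(2) + 2*log(5)) - (log(64)) = log(75/16).

log(75/16)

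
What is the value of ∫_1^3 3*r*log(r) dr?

Integrate by parts once (u = ln r, dv = 3*r dr).
An antiderivative is F(r) = 3*r**2*(2*log(r) - 1)/4.
Then F(3) - F(1) = (-27/4 + 27*log(3)/2) - (-3/4) = -6 + 27*log(3)/2.

-6 + 27*log(3)/2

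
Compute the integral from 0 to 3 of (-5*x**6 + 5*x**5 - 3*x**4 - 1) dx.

By the power rule, an antiderivative is F(x) = -5*x**7/7 + 5*x**6/6 - 3*x**5/5 - x.
Then F(3) - F(0) = (-77241/70) - (0) = -77241/70.

-77241/70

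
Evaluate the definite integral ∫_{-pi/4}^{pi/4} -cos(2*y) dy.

An antiderivative is F(y) = -sin(2*y)/2.
Then F(pi/4) - F(-pi/4) = (-1/2) - (1/2) = -1.

-1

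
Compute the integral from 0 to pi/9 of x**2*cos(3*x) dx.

Integrate by parts twice (u = x^2, dv = cos(3*x) dx).
An antiderivative is F(x) = x**2*sin(3*x)/3 + 2*x*cos(3*x)/9 - 2*sin(3*x)/27.
Then F(pi/9) - F(0) = (-sqrt(3)/27 + sqrt(3)*pi**2/486 + pi/81) - (0) = -sqrt(3)/27 + sqrt(3)*pi**2/486 + pi/81.

-sqrt(3)/27 + sqrt(3)*pi**2/486 + pi/81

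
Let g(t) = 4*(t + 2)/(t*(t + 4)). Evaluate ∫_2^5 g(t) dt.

-4*log(2) + 2*log(3) + 2*log(5)

Factor the denominator: t**2 + 4*t = (t + 4)t.
Partial fractions: 4*(t + 2)/(t*(t + 4)) = 2/(t + 4) + 2/t.
An antiderivative is F(t) = 2*log(t) + 2*log(t + 4).
Then F(5) - F(2) = (2*log(5) + 4*log(3)) - (2*log(3) + 4*log(2)) = -4*log(2) + 2*log(3) + 2*log(5).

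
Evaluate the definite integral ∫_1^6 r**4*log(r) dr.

Integrate by parts once (u = ln r, dv = r**4 dr).
An antiderivative is F(r) = r**5*(5*log(r) - 1)/25.
Then F(6) - F(1) = (-7776/25 + 7776*log(6)/5) - (-1/25) = -311 + 7776*log(6)/5.

-311 + 7776*log(6)/5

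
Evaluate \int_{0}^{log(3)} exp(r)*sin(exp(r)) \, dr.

Let u = exp(r), so du = exp(r) dr. When r = 0, u = 1; when r = log(3), u = 3.
The integral becomes ∫ sin(u) du from 1 to 3, with antiderivative -cos(u).
Back in r: F(r) = -cos(exp(r)).
Then F(log(3)) - F(0) = (-cos(3)) - (-cos(1)) = cos(1) - cos(3).

cos(1) - cos(3)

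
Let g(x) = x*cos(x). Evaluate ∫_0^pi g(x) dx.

-2

Integrate by parts once (u = x, dv = cos(x) dx).
An antiderivative is F(x) = x*sin(x) + cos(x).
Then F(pi) - F(0) = (-1) - (1) = -2.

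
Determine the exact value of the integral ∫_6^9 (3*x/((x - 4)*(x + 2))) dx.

Factor the denominator: x**2 - 2*x - 8 = (x + 2)(x - 4).
Partial fractions: 3*x/((x - 4)*(x + 2)) = 1/(x + 2) + 2/(x - 4).
An antiderivative is F(x) = 2*log(x - 4) + log(x + 2).
Then F(9) - F(6) = (log(11) + 2*log(5)) - (log(32)) = -5*log(2) + log(11) + 2*log(5).

-5*log(2) + log(11) + 2*log(5)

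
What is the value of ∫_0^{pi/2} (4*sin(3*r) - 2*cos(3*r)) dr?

2

An antiderivative is F(r) = -2*sin(3*r)/3 - 4*cos(3*r)/3.
Then F(pi/2) - F(0) = (2/3) - (-4/3) = 2.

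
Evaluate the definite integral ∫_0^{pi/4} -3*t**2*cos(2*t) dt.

3/4 - 3*pi**2/32

Integrate by parts twice (u = t^2, dv = -3*cos(2*t) dt).
An antiderivative is F(t) = -3*t**2*sin(2*t)/2 - 3*t*cos(2*t)/2 + 3*sin(2*t)/4.
Then F(pi/4) - F(0) = (3/4 - 3*pi**2/32) - (0) = 3/4 - 3*pi**2/32.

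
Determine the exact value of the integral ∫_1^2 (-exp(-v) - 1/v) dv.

An antiderivative is F(v) = -log(v) + exp(-v).
Then F(2) - F(1) = (-log(2) + exp(-2)) - (exp(-1)) = -log(2) - exp(-1) + exp(-2).

-log(2) - exp(-1) + exp(-2)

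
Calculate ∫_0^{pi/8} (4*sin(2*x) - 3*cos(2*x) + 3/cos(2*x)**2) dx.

An antiderivative is F(x) = -3*sin(2*x)/2 - 2*cos(2*x) + 3*tan(2*x)/2.
Then F(pi/8) - F(0) = (3/2 - 7*sqrt(2)/4) - (-2) = 7/2 - 7*sqrt(2)/4.

7/2 - 7*sqrt(2)/4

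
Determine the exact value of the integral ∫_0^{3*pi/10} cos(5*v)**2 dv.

Use the identity cos^2(5*v) = (1 + cos(10*v))/2.
An antiderivative is F(v) = v/2 + sin(10*v)/20.
Then F(3*pi/10) - F(0) = (3*pi/20) - (0) = 3*pi/20.

3*pi/20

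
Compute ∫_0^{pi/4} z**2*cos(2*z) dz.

Integrate by parts twice (u = z^2, dv = cos(2*z) dz).
An antiderivative is F(z) = z**2*sin(2*z)/2 + z*cos(2*z)/2 - sin(2*z)/4.
Then F(pi/4) - F(0) = (-1/4 + pi**2/32) - (0) = -1/4 + pi**2/32.

-1/4 + pi**2/32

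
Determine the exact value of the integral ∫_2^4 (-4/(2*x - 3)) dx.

An antiderivative is F(x) = -2*log(2*x - 3).
Then F(4) - F(2) = (-log(25)) - (0) = -log(25).

-log(25)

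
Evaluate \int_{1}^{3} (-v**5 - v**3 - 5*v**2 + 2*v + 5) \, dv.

By the power rule, an antiderivative is F(v) = -v**6/6 - v**4/4 - 5*v**3/3 + v**2 + 5*v.
Then F(3) - F(1) = (-651/4) - (47/12) = -500/3.

-500/3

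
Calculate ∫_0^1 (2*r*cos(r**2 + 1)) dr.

-sin(1) + sin(2)

Let u = r**2 + 1, so du = 2*r dr. When r = 0, u = 1; when r = 1, u = 2.
The integral becomes ∫ cos(u) du from 1 to 2, with antiderivative sin(u).
Back in r: F(r) = sin(r**2 + 1).
Then F(1) - F(0) = (sin(2)) - (sin(1)) = -sin(1) + sin(2).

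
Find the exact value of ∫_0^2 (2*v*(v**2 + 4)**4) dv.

31744/5

Let u = v**2 + 4, so du = 2*v dv. When v = 0, u = 4; when v = 2, u = 8.
The integral becomes ∫ u**4 du from 4 to 8, with antiderivative u**5/5.
Back in v: F(v) = (v**2 + 4)**5/5.
Then F(2) - F(0) = (32768/5) - (1024/5) = 31744/5.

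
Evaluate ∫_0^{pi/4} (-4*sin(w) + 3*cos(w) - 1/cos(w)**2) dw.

-5 + 7*sqrt(2)/2

An antiderivative is F(w) = 3*sin(w) + 4*cos(w) - tan(w).
Then F(pi/4) - F(0) = (-1 + 7*sqrt(2)/2) - (4) = -5 + 7*sqrt(2)/2.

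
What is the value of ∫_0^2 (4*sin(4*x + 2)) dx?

Let u = 4*x + 2, so du = 4 dx. When x = 0, u = 2; when x = 2, u = 10.
The integral becomes ∫ sin(u) du from 2 to 10, with antiderivative -cos(u).
Back in x: F(x) = -cos(4*x + 2).
Then F(2) - F(0) = (-cos(10)) - (-cos(2)) = cos(2) - cos(10).

cos(2) - cos(10)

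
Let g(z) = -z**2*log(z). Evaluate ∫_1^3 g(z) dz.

26/9 - 9*log(3)

Integrate by parts once (u = ln z, dv = -z**2 dz).
An antiderivative is F(z) = -z**3*(3*log(z) - 1)/9.
Then F(3) - F(1) = (3 - 9*log(3)) - (1/9) = 26/9 - 9*log(3).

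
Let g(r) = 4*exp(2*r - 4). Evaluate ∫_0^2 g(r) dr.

2 - 2*exp(-4)

Let u = 2*r - 4, so du = 2 dr. When r = 0, u = -4; when r = 2, u = 0.
The integral becomes 2·∫ exp(u) du from -4 to 0, with antiderivative 2*exp(u).
Back in r: F(r) = 2*exp(2*r - 4).
Then F(2) - F(0) = (2) - (2*exp(-4)) = 2 - 2*exp(-4).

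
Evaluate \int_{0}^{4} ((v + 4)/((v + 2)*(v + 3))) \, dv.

Factor the denominator: v**2 + 5*v + 6 = (v + 3)(v + 2).
Partial fractions: (v + 4)/((v + 2)*(v + 3)) = -1/(v + 3) + 2/(v + 2).
An antiderivative is F(v) = 2*log(v + 2) - log(v + 3).
Then F(4) - F(0) = (log(36/7)) - (log(4/3)) = log(27/7).

log(27/7)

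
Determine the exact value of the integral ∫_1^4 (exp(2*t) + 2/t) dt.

An antiderivative is F(t) = exp(2*t)/2 + 2*log(t).
Then F(4) - F(1) = (log(16) + exp(8)/2) - (exp(2)/2) = -exp(2)/2 + log(16) + exp(8)/2.

-exp(2)/2 + log(16) + exp(8)/2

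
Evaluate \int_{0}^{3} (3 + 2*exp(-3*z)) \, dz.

An antiderivative is F(z) = 3*z - 2*exp(-3*z)/3.
Then F(3) - F(0) = (9 - 2*exp(-9)/3) - (-2/3) = 29/3 - 2*exp(-9)/3.

29/3 - 2*exp(-9)/3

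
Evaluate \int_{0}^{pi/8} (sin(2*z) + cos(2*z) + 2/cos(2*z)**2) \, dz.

An antiderivative is F(z) = sin(2*z)/2 - cos(2*z)/2 + tan(2*z).
Then F(pi/8) - F(0) = (1) - (-1/2) = 3/2.

3/2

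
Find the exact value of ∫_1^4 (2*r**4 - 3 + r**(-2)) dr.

By the power rule, an antiderivative is F(r) = 2*r**5/5 - 3*r - 1/r.
Then F(4) - F(1) = (7947/20) - (-18/5) = 8019/20.

8019/20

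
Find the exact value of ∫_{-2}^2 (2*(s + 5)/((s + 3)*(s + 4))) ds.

Factor the denominator: s**2 + 7*s + 12 = (s + 4)(s + 3).
Partial fractions: 2*(s + 5)/((s + 3)*(s + 4)) = -2/(s + 4) + 4/(s + 3).
An antiderivative is F(s) = 4*log(s + 3) - 2*log(s + 4).
Then F(2) - F(-2) = (-2*log(3) - 2*log(2) + 4*log(5)) - (-log(4)) = -2*log(3) + 4*log(5).

-2*log(3) + 4*log(5)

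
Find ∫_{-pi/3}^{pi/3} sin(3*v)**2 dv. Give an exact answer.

pi/3

Use the identity sin^2(3*v) = (1 - cos(6*v))/2.
An antiderivative is F(v) = v/2 - sin(6*v)/12.
Then F(pi/3) - F(-pi/3) = (pi/6) - (-pi/6) = pi/3.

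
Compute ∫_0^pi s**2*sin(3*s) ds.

-4/27 + pi**2/3

Integrate by parts twice (u = s^2, dv = sin(3*s) ds).
An antiderivative is F(s) = -s**2*cos(3*s)/3 + 2*s*sin(3*s)/9 + 2*cos(3*s)/27.
Then F(pi) - F(0) = (-2/27 + pi**2/3) - (2/27) = -4/27 + pi**2/3.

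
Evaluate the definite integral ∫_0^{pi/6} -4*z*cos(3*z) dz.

4/9 - 2*pi/9

Integrate by parts once (u = z, dv = -4*cos(3*z) dz).
An antiderivative is F(z) = -4*z*sin(3*z)/3 - 4*cos(3*z)/9.
Then F(pi/6) - F(0) = (-2*pi/9) - (-4/9) = 4/9 - 2*pi/9.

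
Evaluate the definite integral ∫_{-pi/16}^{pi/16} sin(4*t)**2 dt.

Use the identity sin^2(4*t) = (1 - cos(8*t))/2.
An antiderivative is F(t) = t/2 - sin(8*t)/16.
Then F(pi/16) - F(-pi/16) = (-1/16 + pi/32) - (1/16 - pi/32) = -1/8 + pi/16.

-1/8 + pi/16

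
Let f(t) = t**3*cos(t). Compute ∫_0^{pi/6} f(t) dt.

Integrate by parts 3 times (u = t^3, dv = cos(t) dt).
An antiderivative is F(t) = t**3*sin(t) + 3*t**2*cos(t) - 6*t*sin(t) - 6*cos(t).
Then F(pi/6) - F(0) = (-3*sqrt(3) - pi/2 + pi**3/432 + sqrt(3)*pi**2/24) - (-6) = -3*sqrt(3) - pi/2 + pi**3/432 + sqrt(3)*pi**2/24 + 6.

-3*sqrt(3) - pi/2 + pi**3/432 + sqrt(3)*pi**2/24 + 6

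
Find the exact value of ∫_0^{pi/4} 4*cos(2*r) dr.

An antiderivative is F(r) = 2*sin(2*r).
Then F(pi/4) - F(0) = (2) - (0) = 2.

2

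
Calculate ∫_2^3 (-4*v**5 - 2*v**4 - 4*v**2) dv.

By the power rule, an antiderivative is F(v) = -2*v**6/3 - 2*v**5/5 - 4*v**3/3.
Then F(3) - F(2) = (-3096/5) - (-992/15) = -8296/15.

-8296/15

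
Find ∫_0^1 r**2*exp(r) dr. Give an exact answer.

-2 + E

Integrate by parts twice (u = r^2, dv = exp(r) dr).
An antiderivative is F(r) = (r**2 - 2*r + 2)*exp(r).
Then F(1) - F(0) = (E) - (2) = -2 + E.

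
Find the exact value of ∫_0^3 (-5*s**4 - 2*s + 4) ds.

-240

By the power rule, an antiderivative is F(s) = -s**5 - s**2 + 4*s.
Then F(3) - F(0) = (-240) - (0) = -240.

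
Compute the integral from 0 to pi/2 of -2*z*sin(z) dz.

-2

Integrate by parts once (u = z, dv = -2*sin(z) dz).
An antiderivative is F(z) = 2*z*cos(z) - 2*sin(z).
Then F(pi/2) - F(0) = (-2) - (0) = -2.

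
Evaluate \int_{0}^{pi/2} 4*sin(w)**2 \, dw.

pi

Use the identity sin^2(w) = (1 - cos(2*w))/2.
An antiderivative is F(w) = 2*w - sin(2*w).
Then F(pi/2) - F(0) = (pi) - (0) = pi.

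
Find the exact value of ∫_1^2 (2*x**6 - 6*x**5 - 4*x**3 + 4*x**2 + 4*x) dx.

By the power rule, an antiderivative is F(x) = 2*x**7/7 - x**6 - x**4 + 4*x**3/3 + 2*x**2.
Then F(2) - F(1) = (-520/21) - (34/21) = -554/21.

-554/21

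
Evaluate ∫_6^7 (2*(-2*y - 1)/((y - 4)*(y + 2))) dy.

-5*log(3) + 6*log(2)

Factor the denominator: y**2 - 2*y - 8 = (y + 2)(y - 4).
Partial fractions: 2*(-2*y - 1)/((y - 4)*(y + 2)) = -1/(y + 2) - 3/(y - 4).
An antiderivative is F(y) = -3*log(y - 4) - log(y + 2).
Then F(7) - F(6) = (-5*log(3)) - (-log(64)) = -5*log(3) + 6*log(2).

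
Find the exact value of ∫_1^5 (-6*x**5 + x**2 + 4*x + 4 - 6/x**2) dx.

By the power rule, an antiderivative is F(x) = -x**6 + x**3/3 + 2*x**2 + 4*x + 6/x.
Then F(5) - F(1) = (-232682/15) - (34/3) = -232852/15.

-232852/15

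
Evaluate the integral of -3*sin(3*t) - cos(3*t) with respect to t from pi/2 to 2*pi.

An antiderivative is F(t) = -sin(3*t)/3 + cos(3*t).
Then F(2*pi) - F(pi/2) = (1) - (1/3) = 2/3.

2/3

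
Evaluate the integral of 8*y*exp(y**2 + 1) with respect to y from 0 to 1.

4*E*(-1 + E)

Let u = y**2 + 1, so du = 2*y dy. When y = 0, u = 1; when y = 1, u = 2.
The integral becomes 4·∫ exp(u) du from 1 to 2, with antiderivative 4*exp(u).
Back in y: F(y) = 4*exp(y**2 + 1).
Then F(1) - F(0) = (4*exp(2)) - (4*exp(1)) = 4*exp(1)*(-1 + exp(1)).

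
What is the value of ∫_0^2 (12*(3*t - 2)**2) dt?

96

Let u = 3*t - 2, so du = 3 dt. When t = 0, u = -2; when t = 2, u = 4.
The integral becomes 4·∫ u**2 du from -2 to 4, with antiderivative 4*u**3/3.
Back in t: F(t) = 4*(3*t - 2)**3/3.
Then F(2) - F(0) = (256/3) - (-32/3) = 96.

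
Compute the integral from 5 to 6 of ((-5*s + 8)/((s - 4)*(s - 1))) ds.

Factor the denominator: s**2 - 5*s + 4 = (s - 1)(s - 4).
Partial fractions: (-5*s + 8)/((s - 4)*(s - 1)) = -1/(s - 1) - 4/(s - 4).
An antiderivative is F(s) = -4*log(s - 4) - log(s - 1).
Then F(6) - F(5) = (-log(80)) - (-log(4)) = -log(20).

-log(20)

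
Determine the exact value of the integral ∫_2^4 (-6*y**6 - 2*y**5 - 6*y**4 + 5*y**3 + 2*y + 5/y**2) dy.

By the power rule, an antiderivative is F(y) = -6*y**7/7 - y**6/3 - 6*y**5/5 + 5*y**4/4 + y**2 - 5/y.
Then F(4) - F(2) = (-6847181/420) - (-31069/210) = -2261681/140.

-2261681/140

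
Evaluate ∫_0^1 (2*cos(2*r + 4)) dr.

sin(6) - sin(4)

Let u = 2*r + 4, so du = 2 dr. When r = 0, u = 4; when r = 1, u = 6.
The integral becomes ∫ cos(u) du from 4 to 6, with antiderivative sin(u).
Back in r: F(r) = sin(2*r + 4).
Then F(1) - F(0) = (sin(6)) - (sin(4)) = sin(6) - sin(4).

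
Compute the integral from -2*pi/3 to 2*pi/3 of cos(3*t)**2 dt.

2*pi/3

Use the identity cos^2(3*t) = (1 + cos(6*t))/2.
An antiderivative is F(t) = t/2 + sin(6*t)/12.
Then F(2*pi/3) - F(-2*pi/3) = (pi/3) - (-pi/3) = 2*pi/3.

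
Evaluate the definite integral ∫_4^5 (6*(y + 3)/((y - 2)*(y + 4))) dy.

-8*log(2) + 7*log(3)

Factor the denominator: y**2 + 2*y - 8 = (y + 4)(y - 2).
Partial fractions: 6*(y + 3)/((y - 2)*(y + 4)) = 1/(y + 4) + 5/(y - 2).
An antiderivative is F(y) = 5*log(y - 2) + log(y + 4).
Then F(5) - F(4) = (7*log(3)) - (8*log(2)) = -8*log(2) + 7*log(3).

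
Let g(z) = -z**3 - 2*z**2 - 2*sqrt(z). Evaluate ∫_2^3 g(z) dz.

By the power rule, an antiderivative is F(z) = -z**4/4 - 4*z**(3/2)/3 - 2*z**3/3.
Then F(3) - F(2) = (-153/4 - 4*sqrt(3)) - (-28/3 - 8*sqrt(2)/3) = -347/12 - 4*sqrt(3) + 8*sqrt(2)/3.

-347/12 - 4*sqrt(3) + 8*sqrt(2)/3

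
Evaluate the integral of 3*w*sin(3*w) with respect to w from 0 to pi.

Integrate by parts once (u = w, dv = 3*sin(3*w) dw).
An antiderivative is F(w) = -w*cos(3*w) + sin(3*w)/3.
Then F(pi) - F(0) = (pi) - (0) = pi.

pi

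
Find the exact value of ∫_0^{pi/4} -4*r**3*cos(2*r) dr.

-3/2 - pi**3/32 + 3*pi/4

Integrate by parts 3 times (u = r^3, dv = -4*cos(2*r) dr).
An antiderivative is F(r) = -2*r**3*sin(2*r) - 3*r**2*cos(2*r) + 3*r*sin(2*r) + 3*cos(2*r)/2.
Then F(pi/4) - F(0) = (pi*(24 - pi**2)/32) - (3/2) = -3/2 - pi**3/32 + 3*pi/4.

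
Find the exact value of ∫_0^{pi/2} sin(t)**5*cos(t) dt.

Let u = sin(t), so du = cos(t) dt. When t = 0, u = 0; when t = pi/2, u = 1.
The integral becomes ∫ u**5 du from 0 to 1, with antiderivative u**6/6.
Back in t: F(t) = sin(t)**6/6.
Then F(pi/2) - F(0) = (1/6) - (0) = 1/6.

1/6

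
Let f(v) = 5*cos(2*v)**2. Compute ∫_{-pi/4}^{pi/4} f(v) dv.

5*pi/4

Use the identity cos^2(2*v) = (1 + cos(4*v))/2.
An antiderivative is F(v) = 5*v/2 + 5*sin(4*v)/8.
Then F(pi/4) - F(-pi/4) = (5*pi/8) - (-5*pi/8) = 5*pi/4.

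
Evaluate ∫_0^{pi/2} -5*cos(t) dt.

-5

An antiderivative is F(t) = -5*sin(t).
Then F(pi/2) - F(0) = (-5) - (0) = -5.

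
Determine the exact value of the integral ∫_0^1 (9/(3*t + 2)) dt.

-3*log(2) + 3*log(5)

Let u = 3*t + 2, so du = 3 dt. When t = 0, u = 2; when t = 1, u = 5.
The integral becomes 3·∫ 1/u du from 2 to 5, with antiderivative 3*log(u).
Back in t: F(t) = 3*log(3*t + 2).
Then F(1) - F(0) = (3*log(5)) - (log(8)) = -3*log(2) + 3*log(5).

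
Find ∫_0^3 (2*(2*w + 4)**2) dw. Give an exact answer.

312

Let u = 2*w + 4, so du = 2 dw. When w = 0, u = 4; when w = 3, u = 10.
The integral becomes ∫ u**2 du from 4 to 10, with antiderivative u**3/3.
Back in w: F(w) = (2*w + 4)**3/3.
Then F(3) - F(0) = (1000/3) - (64/3) = 312.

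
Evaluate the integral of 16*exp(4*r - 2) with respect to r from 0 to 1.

8*sinh(2)

Let u = 4*r - 2, so du = 4 dr. When r = 0, u = -2; when r = 1, u = 2.
The integral becomes 4·∫ exp(u) du from -2 to 2, with antiderivative 4*exp(u).
Back in r: F(r) = 4*exp(4*r - 2).
Then F(1) - F(0) = (4*exp(2)) - (4*exp(-2)) = 8*sinh(2).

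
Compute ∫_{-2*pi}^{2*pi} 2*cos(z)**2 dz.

4*pi

Use the identity cos^2(z) = (1 + cos(2*z))/2.
An antiderivative is F(z) = z + sin(2*z)/2.
Then F(2*pi) - F(-2*pi) = (2*pi) - (-2*pi) = 4*pi.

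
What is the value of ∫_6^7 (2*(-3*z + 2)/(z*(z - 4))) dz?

-4*log(3) - log(7) + 6*log(2)

Factor the denominator: z**2 - 4*z = z(z - 4).
Partial fractions: 2*(-3*z + 2)/(z*(z - 4)) = -1/z - 5/(z - 4).
An antiderivative is F(z) = -log(z) - 5*log(z - 4).
Then F(7) - F(6) = (-5*log(3) - log(7)) - (-6*log(2) - log(3)) = -4*log(3) - log(7) + 6*log(2).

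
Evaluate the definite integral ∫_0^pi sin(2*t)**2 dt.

Use the identity sin^2(2*t) = (1 - cos(4*t))/2.
An antiderivative is F(t) = t/2 - sin(4*t)/8.
Then F(pi) - F(0) = (pi/2) - (0) = pi/2.

pi/2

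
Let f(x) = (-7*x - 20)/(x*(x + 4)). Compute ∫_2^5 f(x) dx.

-5*log(5) - 2*log(3) + 7*log(2)

Factor the denominator: x**2 + 4*x = (x + 4)x.
Partial fractions: (-7*x - 20)/(x*(x + 4)) = -2/(x + 4) - 5/x.
An antiderivative is F(x) = -5*log(x) - 2*log(x + 4).
Then F(5) - F(2) = (-5*log(5) - 4*log(3)) - (-7*log(2) - 2*log(3)) = -5*log(5) - 2*log(3) + 7*log(2).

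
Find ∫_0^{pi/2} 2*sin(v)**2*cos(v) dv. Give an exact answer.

2/3

Let u = sin(v), so du = cos(v) dv. When v = 0, u = 0; when v = pi/2, u = 1.
The integral becomes 2·∫ u**2 du from 0 to 1, with antiderivative 2*u**3/3.
Back in v: F(v) = 2*sin(v)**3/3.
Then F(pi/2) - F(0) = (2/3) - (0) = 2/3.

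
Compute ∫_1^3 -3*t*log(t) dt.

Integrate by parts once (u = ln t, dv = -3*t dt).
An antiderivative is F(t) = -3*t**2*(2*log(t) - 1)/4.
Then F(3) - F(1) = (27/4 - 27*log(3)/2) - (3/4) = 6 - 27*log(3)/2.

6 - 27*log(3)/2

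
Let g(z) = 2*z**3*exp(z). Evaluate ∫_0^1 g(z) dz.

12 - 4*E

Integrate by parts 3 times (u = z^3, dv = 2*exp(z) dz).
An antiderivative is F(z) = (2*z**3 - 6*z**2 + 12*z - 12)*exp(z).
Then F(1) - F(0) = (-4*E) - (-12) = 12 - 4*E.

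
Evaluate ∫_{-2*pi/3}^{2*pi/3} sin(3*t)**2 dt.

2*pi/3

Use the identity sin^2(3*t) = (1 - cos(6*t))/2.
An antiderivative is F(t) = t/2 - sin(6*t)/12.
Then F(2*pi/3) - F(-2*pi/3) = (pi/3) - (-pi/3) = 2*pi/3.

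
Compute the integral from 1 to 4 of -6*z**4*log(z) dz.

Integrate by parts once (u = ln z, dv = -6*z**4 dz).
An antiderivative is F(z) = -6*z**5*(5*log(z) - 1)/25.
Then F(4) - F(1) = (6144/25 - 12288*log(2)/5) - (6/25) = 6138/25 - 12288*log(2)/5.

6138/25 - 12288*log(2)/5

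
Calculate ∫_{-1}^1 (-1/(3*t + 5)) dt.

-2*log(2)/3

An antiderivative is F(t) = -log(3*t + 5)/3.
Then F(1) - F(-1) = (-log(2)) - (-log(2)/3) = -2*log(2)/3.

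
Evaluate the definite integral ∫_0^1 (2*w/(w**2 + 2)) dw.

Let u = w**2 + 2, so du = 2*w dw. When w = 0, u = 2; when w = 1, u = 3.
The integral becomes ∫ 1/u du from 2 to 3, with antiderivative log(u).
Back in w: F(w) = log(w**2 + 2).
Then F(1) - F(0) = (log(3)) - (log(2)) = log(3/2).

log(3/2)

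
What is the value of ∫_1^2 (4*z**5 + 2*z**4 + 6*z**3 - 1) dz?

759/10

By the power rule, an antiderivative is F(z) = 2*z**6/3 + 2*z**5/5 + 3*z**4/2 - z.
Then F(2) - F(1) = (1162/15) - (47/30) = 759/10.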